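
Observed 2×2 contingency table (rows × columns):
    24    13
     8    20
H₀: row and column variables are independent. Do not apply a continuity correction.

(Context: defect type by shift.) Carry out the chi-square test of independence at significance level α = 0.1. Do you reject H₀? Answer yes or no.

reject H₀: yes

Row totals [37, 28], col totals [32, 33], n=65
χ² = (24−18.22)²/18.22 + (13−18.78)²/18.78 + (8−13.78)²/13.78 + (20−14.22)²/14.22 = 8.3997
df = 1
p-value (upper-tail) = 0.00375
At α=0.1: p < α → reject H₀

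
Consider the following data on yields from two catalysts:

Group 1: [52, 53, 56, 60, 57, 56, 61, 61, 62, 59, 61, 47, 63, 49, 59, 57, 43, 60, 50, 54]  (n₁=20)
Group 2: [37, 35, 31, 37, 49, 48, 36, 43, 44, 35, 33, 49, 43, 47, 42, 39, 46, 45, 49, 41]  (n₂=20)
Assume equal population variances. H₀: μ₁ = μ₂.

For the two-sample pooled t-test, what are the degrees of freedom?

df = n₁ + n₂ − 2 = 20 + 20 − 2 = 38

degrees of freedom = 38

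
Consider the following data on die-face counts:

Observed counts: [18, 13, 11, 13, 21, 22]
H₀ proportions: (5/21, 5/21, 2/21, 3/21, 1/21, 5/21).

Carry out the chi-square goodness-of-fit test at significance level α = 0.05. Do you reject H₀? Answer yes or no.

n = 98; E_i = n·p_i = [23.33, 23.33, 9.33, 14.00, 4.67, 23.33]
χ² = (18−23.33)²/23.33 + (13−23.33)²/23.33 + (11−9.33)²/9.33 + (13−14.00)²/14.00 + (21−4.67)²/4.67 + (22−23.33)²/23.33 = 63.4071
df = 5
p-value (upper-tail) = 0.00000
At α=0.05: p < α → reject H₀

reject H₀: yes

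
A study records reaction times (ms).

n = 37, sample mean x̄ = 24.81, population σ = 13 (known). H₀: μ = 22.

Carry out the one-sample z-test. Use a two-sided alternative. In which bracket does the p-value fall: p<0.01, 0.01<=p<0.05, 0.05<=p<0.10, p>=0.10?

p-value bracket: p>=0.10

SE = σ/√n = 13/√37 = 2.1372
z = (x̄−μ₀)/SE = (24.81−22)/2.1372 = 1.3148
p-value (two-sided) = 0.18857
→ bracket: p>=0.10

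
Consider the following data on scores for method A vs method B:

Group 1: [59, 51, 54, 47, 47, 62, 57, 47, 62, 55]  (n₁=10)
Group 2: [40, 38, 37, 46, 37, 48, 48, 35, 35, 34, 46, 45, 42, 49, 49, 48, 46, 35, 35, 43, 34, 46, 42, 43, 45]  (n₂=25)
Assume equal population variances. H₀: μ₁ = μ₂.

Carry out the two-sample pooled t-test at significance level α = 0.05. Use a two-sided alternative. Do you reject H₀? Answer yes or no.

reject H₀: yes

x̄₁=54.100, s₁=5.953, n₁=10
x̄₂=41.840, s₂=5.336, n₂=25
s_p² = [9·5.953² + 24·5.336²]/33 = 30.3715
SE = √(s_p²·(1/10+1/25)) = 2.0620
t = (54.100−41.840)/2.0620 = 5.9456
df = 33
p-value (two-sided) = 0.00000
At α=0.05: p < α → reject H₀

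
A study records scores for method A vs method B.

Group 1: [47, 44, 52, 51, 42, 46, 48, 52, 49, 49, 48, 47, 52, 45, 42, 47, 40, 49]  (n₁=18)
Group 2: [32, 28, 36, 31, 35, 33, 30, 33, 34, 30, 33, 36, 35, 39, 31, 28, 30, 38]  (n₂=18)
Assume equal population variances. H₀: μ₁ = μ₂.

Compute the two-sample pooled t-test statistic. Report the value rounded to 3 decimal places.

test statistic = 12.682

x̄₁=47.222, s₁=3.574, n₁=18
x̄₂=32.889, s₂=3.197, n₂=18
s_p² = [17·3.574² + 17·3.197²]/34 = 11.4967
SE = √(s_p²·(1/18+1/18)) = 1.1302
t = (47.222−32.889)/1.1302 = 12.6818
df = 34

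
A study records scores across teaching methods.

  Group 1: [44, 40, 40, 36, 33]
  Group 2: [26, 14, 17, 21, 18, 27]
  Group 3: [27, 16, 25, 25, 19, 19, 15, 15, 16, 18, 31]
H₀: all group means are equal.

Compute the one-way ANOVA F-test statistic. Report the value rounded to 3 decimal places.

Group means [38.60, 20.50, 20.55], grand mean 24.636
SSB = Σnᵢ(x̄ᵢ−x̄)² = 1261.664; SSW = ΣΣ(x−x̄ᵢ)² = 509.427
MSB = 1261.664/2 = 630.8318; MSW = 509.427/19 = 26.8120
F = MSB/MSW = 23.5280
df = (2, 19)

test statistic = 23.528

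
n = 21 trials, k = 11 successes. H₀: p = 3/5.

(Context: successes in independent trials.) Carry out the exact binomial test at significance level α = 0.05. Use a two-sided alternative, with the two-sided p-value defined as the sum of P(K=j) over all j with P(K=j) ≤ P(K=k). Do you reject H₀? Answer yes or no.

reject H₀: no

Exact binomial: n=21, k=11, p₀=3/5=0.6000
P(X=j) = C(n,j)·p₀^j·(1−p₀)^(n−j); p = Σ P(X=j) over j with P(X=j) ≤ P(X=11)
p-value (two-sided) = 0.50880
At α=0.05: p ≥ α → fail to reject H₀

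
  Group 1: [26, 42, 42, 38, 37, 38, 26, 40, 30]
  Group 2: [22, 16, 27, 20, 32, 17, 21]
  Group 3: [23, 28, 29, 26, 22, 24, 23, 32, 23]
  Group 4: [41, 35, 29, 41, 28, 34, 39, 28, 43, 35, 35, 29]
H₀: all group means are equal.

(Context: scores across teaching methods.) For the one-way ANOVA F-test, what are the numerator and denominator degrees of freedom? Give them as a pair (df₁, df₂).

k = 4 groups, N = 37 total
df = (k−1, N−k) = (4−1, 37−4) = (3, 33)

degrees of freedom = [3, 33]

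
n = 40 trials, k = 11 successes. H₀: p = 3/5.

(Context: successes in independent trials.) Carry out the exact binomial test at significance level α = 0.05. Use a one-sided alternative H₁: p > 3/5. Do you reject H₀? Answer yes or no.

Exact binomial: n=40, k=11, p₀=3/5=0.6000
P(X≥11) from Σ C(n,i)·p₀^i·(1−p₀)^(n−i)
p-value (one-sided, H₁ greater) = 0.99999
At α=0.05: p ≥ α → fail to reject H₀

reject H₀: no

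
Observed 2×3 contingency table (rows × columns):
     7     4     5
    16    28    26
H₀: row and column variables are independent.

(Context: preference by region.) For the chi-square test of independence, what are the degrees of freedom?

df = (r−1)(c−1) = (2−1)·(3−1) = 2

degrees of freedom = 2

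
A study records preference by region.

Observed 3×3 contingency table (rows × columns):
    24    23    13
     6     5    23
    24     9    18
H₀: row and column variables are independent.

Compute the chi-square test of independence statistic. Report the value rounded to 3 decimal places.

Row totals [60, 34, 51], col totals [54, 37, 54], n=145
χ² = (24−22.34)²/22.34 + (23−15.31)²/15.31 + (13−22.34)²/22.34 + (6−12.66)²/12.66 + (5−8.68)²/8.68 + (23−12.66)²/12.66 + (24−18.99)²/18.99 + (9−13.01)²/13.01 + (18−18.99)²/18.99 = 24.0057
df = 4

test statistic = 24.006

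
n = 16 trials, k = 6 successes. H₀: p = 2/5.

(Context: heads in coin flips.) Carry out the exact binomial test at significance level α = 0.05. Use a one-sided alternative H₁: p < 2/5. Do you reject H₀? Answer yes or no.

Exact binomial: n=16, k=6, p₀=2/5=0.4000
P(X≤6) from Σ C(n,i)·p₀^i·(1−p₀)^(n−i)
p-value (one-sided, H₁ less) = 0.52717
At α=0.05: p ≥ α → fail to reject H₀

reject H₀: no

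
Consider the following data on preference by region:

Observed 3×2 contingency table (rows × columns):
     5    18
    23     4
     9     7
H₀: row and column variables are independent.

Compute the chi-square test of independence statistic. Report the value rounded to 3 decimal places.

Row totals [23, 27, 16], col totals [37, 29], n=66
χ² = (5−12.89)²/12.89 + (18−10.11)²/10.11 + (23−15.14)²/15.14 + (4−11.86)²/11.86 + (9−8.97)²/8.97 + (7−7.03)²/7.03 = 20.2967
df = 2

test statistic = 20.297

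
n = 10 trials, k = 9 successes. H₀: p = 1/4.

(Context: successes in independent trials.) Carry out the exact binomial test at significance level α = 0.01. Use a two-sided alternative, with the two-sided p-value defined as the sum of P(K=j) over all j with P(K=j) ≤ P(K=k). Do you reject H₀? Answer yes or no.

Exact binomial: n=10, k=9, p₀=1/4=0.2500
P(X=j) = C(n,j)·p₀^j·(1−p₀)^(n−j); p = Σ P(X=j) over j with P(X=j) ≤ P(X=9)
p-value (two-sided) = 0.00003
At α=0.01: p < α → reject H₀

reject H₀: yes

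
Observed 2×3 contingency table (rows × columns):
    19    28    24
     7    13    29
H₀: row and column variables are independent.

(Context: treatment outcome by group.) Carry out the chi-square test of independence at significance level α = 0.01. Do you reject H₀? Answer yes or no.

reject H₀: no

Row totals [71, 49], col totals [26, 41, 53], n=120
χ² = (19−15.38)²/15.38 + (28−24.26)²/24.26 + (24−31.36)²/31.36 + (7−10.62)²/10.62 + (13−16.74)²/16.74 + (29−21.64)²/21.64 = 7.7243
df = 2
p-value (upper-tail) = 0.02102
At α=0.01: p ≥ α → fail to reject H₀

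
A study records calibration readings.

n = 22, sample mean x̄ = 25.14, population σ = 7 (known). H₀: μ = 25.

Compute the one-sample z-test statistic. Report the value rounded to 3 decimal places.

SE = σ/√n = 7/√22 = 1.4924
z = (x̄−μ₀)/SE = (25.14−25)/1.4924 = 0.0938

test statistic = 0.094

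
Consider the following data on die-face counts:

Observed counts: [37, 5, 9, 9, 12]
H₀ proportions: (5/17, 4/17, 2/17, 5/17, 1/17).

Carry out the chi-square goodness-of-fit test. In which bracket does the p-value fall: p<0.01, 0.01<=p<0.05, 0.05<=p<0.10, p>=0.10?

n = 72; E_i = n·p_i = [21.18, 16.94, 8.47, 21.18, 4.24]
χ² = (37−21.18)²/21.18 + (5−16.94)²/16.94 + (9−8.47)²/8.47 + (9−21.18)²/21.18 + (12−4.24)²/4.24 = 41.5104
df = 4
p-value (upper-tail) = 0.00000
→ bracket: p<0.01

p-value bracket: p<0.01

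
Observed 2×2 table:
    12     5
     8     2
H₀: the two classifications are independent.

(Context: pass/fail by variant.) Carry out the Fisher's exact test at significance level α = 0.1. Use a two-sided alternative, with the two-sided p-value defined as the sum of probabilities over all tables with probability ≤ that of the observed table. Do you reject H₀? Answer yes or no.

reject H₀: no

Margins: r₁=17, r₂=10, c₁=20, c₂=7, n=27
p_obs = C(17,12)·C(10,8)/C(27,20); sum pmf over tables with pmf ≤ p_obs
p-value (two-sided) = 0.67839
At α=0.1: p ≥ α → fail to reject H₀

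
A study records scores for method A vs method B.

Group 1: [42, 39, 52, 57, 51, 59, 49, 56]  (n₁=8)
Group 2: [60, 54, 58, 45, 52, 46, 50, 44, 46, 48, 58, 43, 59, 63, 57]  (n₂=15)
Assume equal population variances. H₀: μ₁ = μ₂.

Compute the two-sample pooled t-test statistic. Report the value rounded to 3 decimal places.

x̄₁=50.625, s₁=7.110, n₁=8
x̄₂=52.200, s₂=6.657, n₂=15
s_p² = [7·7.110² + 14·6.657²]/21 = 46.3940
SE = √(s_p²·(1/8+1/15)) = 2.9820
t = (50.625−52.200)/2.9820 = -0.5282
df = 21

test statistic = -0.528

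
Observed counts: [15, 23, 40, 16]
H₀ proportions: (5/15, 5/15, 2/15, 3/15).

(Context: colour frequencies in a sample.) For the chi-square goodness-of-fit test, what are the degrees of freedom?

degrees of freedom = 3

df = k − 1 = 4 − 1 = 3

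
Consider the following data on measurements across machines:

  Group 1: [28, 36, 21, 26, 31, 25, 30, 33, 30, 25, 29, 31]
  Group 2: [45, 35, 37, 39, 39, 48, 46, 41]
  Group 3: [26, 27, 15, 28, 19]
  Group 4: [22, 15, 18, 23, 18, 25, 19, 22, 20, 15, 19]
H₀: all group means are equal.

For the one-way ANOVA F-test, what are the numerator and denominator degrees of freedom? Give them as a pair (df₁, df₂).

degrees of freedom = [3, 32]

k = 4 groups, N = 36 total
df = (k−1, N−k) = (4−1, 36−4) = (3, 32)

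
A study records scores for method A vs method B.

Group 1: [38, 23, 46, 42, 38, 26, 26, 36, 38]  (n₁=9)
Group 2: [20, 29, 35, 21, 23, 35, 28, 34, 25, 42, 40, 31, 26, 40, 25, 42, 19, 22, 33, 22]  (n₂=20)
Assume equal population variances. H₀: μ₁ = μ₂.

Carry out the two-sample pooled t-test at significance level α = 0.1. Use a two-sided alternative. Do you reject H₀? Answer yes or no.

x̄₁=34.778, s₁=7.934, n₁=9
x̄₂=29.600, s₂=7.646, n₂=20
s_p² = [8·7.934² + 19·7.646²]/27 = 59.7909
SE = √(s_p²·(1/9+1/20)) = 3.1037
t = (34.778−29.600)/3.1037 = 1.6683
df = 27
p-value (two-sided) = 0.10682
At α=0.1: p ≥ α → fail to reject H₀

reject H₀: no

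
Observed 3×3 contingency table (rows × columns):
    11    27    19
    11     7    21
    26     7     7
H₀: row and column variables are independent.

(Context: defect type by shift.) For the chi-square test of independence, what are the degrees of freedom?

df = (r−1)(c−1) = (3−1)·(3−1) = 4

degrees of freedom = 4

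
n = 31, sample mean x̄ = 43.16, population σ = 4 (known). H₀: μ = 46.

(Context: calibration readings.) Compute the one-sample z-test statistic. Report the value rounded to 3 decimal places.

test statistic = -3.953

SE = σ/√n = 4/√31 = 0.7184
z = (x̄−μ₀)/SE = (43.16−46)/0.7184 = -3.9531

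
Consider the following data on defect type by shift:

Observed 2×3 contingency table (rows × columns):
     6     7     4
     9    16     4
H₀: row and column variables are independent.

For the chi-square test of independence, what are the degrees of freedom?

degrees of freedom = 2

df = (r−1)(c−1) = (2−1)·(3−1) = 2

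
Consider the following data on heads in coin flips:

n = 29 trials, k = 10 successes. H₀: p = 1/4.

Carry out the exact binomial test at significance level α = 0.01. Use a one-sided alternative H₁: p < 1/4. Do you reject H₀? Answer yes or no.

Exact binomial: n=29, k=10, p₀=1/4=0.2500
P(X≤10) from Σ C(n,i)·p₀^i·(1−p₀)^(n−i)
p-value (one-sided, H₁ less) = 0.91446
At α=0.01: p ≥ α → fail to reject H₀

reject H₀: no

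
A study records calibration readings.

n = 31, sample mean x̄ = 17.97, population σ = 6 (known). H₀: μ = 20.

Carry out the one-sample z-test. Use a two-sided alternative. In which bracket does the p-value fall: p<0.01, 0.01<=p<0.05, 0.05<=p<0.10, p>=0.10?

p-value bracket: 0.05<=p<0.10

SE = σ/√n = 6/√31 = 1.0776
z = (x̄−μ₀)/SE = (17.97−20)/1.0776 = -1.8838
p-value (two-sided) = 0.05960
→ bracket: 0.05<=p<0.10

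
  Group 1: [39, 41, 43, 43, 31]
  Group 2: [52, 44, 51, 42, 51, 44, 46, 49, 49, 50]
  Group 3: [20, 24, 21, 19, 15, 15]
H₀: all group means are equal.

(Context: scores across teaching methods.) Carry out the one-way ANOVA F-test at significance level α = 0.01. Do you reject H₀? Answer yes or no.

reject H₀: yes

Group means [39.40, 47.80, 19.00], grand mean 37.571
SSB = Σnᵢ(x̄ᵢ−x̄)² = 3132.343; SSW = ΣΣ(x−x̄ᵢ)² = 272.800
MSB = 3132.343/2 = 1566.1714; MSW = 272.800/18 = 15.1556
F = MSB/MSW = 103.3398
df = (2, 18)
p-value (upper-tail) = 0.00000
At α=0.01: p < α → reject H₀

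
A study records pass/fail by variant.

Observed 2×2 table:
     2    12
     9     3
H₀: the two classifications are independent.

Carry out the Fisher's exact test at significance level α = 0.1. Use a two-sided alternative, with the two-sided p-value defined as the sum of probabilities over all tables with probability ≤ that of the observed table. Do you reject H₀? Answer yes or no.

Margins: r₁=14, r₂=12, c₁=11, c₂=15, n=26
p_obs = C(14,2)·C(12,9)/C(26,11); sum pmf over tables with pmf ≤ p_obs
p-value (two-sided) = 0.00431
At α=0.1: p < α → reject H₀

reject H₀: yes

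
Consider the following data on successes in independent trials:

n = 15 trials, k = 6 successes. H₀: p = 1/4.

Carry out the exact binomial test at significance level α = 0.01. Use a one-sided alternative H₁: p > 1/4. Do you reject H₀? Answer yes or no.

Exact binomial: n=15, k=6, p₀=1/4=0.2500
P(X≥6) from Σ C(n,i)·p₀^i·(1−p₀)^(n−i)
p-value (one-sided, H₁ greater) = 0.14837
At α=0.01: p ≥ α → fail to reject H₀

reject H₀: no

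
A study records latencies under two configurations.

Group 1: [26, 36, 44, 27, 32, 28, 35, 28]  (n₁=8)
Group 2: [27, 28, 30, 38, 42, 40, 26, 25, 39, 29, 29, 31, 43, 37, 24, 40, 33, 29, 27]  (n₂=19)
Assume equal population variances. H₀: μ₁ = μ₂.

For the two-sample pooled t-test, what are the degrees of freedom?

df = n₁ + n₂ − 2 = 8 + 19 − 2 = 25

degrees of freedom = 25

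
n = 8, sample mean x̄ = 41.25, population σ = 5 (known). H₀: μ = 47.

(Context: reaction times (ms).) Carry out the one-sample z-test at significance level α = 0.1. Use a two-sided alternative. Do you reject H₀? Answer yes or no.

SE = σ/√n = 5/√8 = 1.7678
z = (x̄−μ₀)/SE = (41.25−47)/1.7678 = -3.2527
p-value (two-sided) = 0.00114
At α=0.1: p < α → reject H₀

reject H₀: yes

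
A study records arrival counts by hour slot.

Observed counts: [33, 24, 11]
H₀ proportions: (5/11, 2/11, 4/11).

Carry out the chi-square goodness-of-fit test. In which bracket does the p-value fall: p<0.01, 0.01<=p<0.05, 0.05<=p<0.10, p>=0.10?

n = 68; E_i = n·p_i = [30.91, 12.36, 24.73]
χ² = (33−30.91)²/30.91 + (24−12.36)²/12.36 + (11−24.73)²/24.73 = 18.7140
df = 2
p-value (upper-tail) = 0.00009
→ bracket: p<0.01

p-value bracket: p<0.01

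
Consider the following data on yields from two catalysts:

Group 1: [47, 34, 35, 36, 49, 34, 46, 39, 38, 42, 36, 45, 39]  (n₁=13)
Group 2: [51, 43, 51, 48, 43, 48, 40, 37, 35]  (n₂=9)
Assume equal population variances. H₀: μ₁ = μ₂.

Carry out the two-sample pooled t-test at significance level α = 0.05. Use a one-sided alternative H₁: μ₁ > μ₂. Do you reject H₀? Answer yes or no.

x̄₁=40.000, s₁=5.244, n₁=13
x̄₂=44.000, s₂=5.895, n₂=9
s_p² = [12·5.244² + 8·5.895²]/20 = 30.4000
SE = √(s_p²·(1/13+1/9)) = 2.3909
t = (40.000−44.000)/2.3909 = -1.6730
df = 20
p-value (one-sided, H₁ greater) = 0.94505
At α=0.05: p ≥ α → fail to reject H₀

reject H₀: no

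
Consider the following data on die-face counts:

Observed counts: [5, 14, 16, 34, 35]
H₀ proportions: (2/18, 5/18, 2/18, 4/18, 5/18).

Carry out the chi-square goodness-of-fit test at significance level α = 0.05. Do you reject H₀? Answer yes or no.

reject H₀: yes

n = 104; E_i = n·p_i = [11.56, 28.89, 11.56, 23.11, 28.89]
χ² = (5−11.56)²/11.56 + (14−28.89)²/28.89 + (16−11.56)²/11.56 + (34−23.11)²/23.11 + (35−28.89)²/28.89 = 19.5250
df = 4
p-value (upper-tail) = 0.00062
At α=0.05: p < α → reject H₀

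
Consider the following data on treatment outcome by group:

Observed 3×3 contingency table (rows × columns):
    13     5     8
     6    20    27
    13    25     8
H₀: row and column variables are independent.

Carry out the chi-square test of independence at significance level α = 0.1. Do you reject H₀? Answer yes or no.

Row totals [26, 53, 46], col totals [32, 50, 43], n=125
χ² = (13−6.66)²/6.66 + (5−10.40)²/10.40 + (8−8.94)²/8.94 + (6−13.57)²/13.57 + (20−21.20)²/21.20 + (27−18.23)²/18.23 + (13−11.78)²/11.78 + (25−18.40)²/18.40 + (8−15.82)²/15.82 = 23.8191
df = 4
p-value (upper-tail) = 0.00009
At α=0.1: p < α → reject H₀

reject H₀: yes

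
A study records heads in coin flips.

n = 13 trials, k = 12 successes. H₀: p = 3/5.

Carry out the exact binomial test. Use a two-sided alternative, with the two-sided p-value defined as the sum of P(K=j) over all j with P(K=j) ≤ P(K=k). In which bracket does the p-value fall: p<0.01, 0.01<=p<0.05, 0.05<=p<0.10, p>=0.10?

p-value bracket: 0.01<=p<0.05

Exact binomial: n=13, k=12, p₀=3/5=0.6000
P(X=j) = C(n,j)·p₀^j·(1−p₀)^(n−j); p = Σ P(X=j) over j with P(X=j) ≤ P(X=12)
p-value (two-sided) = 0.02042
→ bracket: 0.01<=p<0.05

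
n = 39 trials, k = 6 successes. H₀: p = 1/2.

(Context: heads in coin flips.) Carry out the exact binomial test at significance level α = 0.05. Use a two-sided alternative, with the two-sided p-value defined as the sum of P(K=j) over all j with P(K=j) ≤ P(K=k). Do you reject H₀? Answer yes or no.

Exact binomial: n=39, k=6, p₀=1/2=0.5000
P(X=j) = C(n,j)·p₀^j·(1−p₀)^(n−j); p = Σ P(X=j) over j with P(X=j) ≤ P(X=6)
p-value (two-sided) = 0.00001
At α=0.05: p < α → reject H₀

reject H₀: yes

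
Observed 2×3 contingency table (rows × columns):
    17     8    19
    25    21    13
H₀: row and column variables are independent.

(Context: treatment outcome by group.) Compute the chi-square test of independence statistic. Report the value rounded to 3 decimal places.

test statistic = 6.428

Row totals [44, 59], col totals [42, 29, 32], n=103
χ² = (17−17.94)²/17.94 + (8−12.39)²/12.39 + (19−13.67)²/13.67 + (25−24.06)²/24.06 + (21−16.61)²/16.61 + (13−18.33)²/18.33 = 6.4283
df = 2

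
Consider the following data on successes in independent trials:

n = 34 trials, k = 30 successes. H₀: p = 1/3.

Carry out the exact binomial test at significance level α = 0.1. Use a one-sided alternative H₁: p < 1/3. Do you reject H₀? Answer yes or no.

Exact binomial: n=34, k=30, p₀=1/3=0.3333
P(X≤30) from Σ C(n,i)·p₀^i·(1−p₀)^(n−i)
p-value (one-sided, H₁ less) = 1.00000
At α=0.1: p ≥ α → fail to reject H₀

reject H₀: no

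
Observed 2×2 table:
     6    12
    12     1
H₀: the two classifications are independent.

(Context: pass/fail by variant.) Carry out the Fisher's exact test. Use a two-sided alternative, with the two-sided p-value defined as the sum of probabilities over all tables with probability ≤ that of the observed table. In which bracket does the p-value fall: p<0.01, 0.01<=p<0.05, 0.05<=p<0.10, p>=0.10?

p-value bracket: p<0.01

Margins: r₁=18, r₂=13, c₁=18, c₂=13, n=31
p_obs = C(18,6)·C(13,12)/C(31,18); sum pmf over tables with pmf ≤ p_obs
p-value (two-sided) = 0.00240
→ bracket: p<0.01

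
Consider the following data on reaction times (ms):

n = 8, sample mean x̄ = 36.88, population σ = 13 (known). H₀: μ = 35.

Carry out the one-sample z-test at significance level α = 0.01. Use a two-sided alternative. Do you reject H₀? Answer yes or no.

SE = σ/√n = 13/√8 = 4.5962
z = (x̄−μ₀)/SE = (36.88−35)/4.5962 = 0.4090
p-value (two-sided) = 0.68251
At α=0.01: p ≥ α → fail to reject H₀

reject H₀: no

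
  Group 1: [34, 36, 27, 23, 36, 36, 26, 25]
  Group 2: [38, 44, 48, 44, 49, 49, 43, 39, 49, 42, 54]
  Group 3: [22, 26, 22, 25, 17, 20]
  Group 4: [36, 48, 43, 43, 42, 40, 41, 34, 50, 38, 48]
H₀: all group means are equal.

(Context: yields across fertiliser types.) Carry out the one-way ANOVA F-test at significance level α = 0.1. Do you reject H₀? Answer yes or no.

Group means [30.38, 45.36, 22.00, 42.09], grand mean 37.139
SSB = Σnᵢ(x̄ᵢ−x̄)² = 2754.976; SSW = ΣΣ(x−x̄ᵢ)² = 771.330
MSB = 2754.976/3 = 918.3253; MSW = 771.330/32 = 24.1040
F = MSB/MSW = 38.0984
df = (3, 32)
p-value (upper-tail) = 0.00000
At α=0.1: p < α → reject H₀

reject H₀: yes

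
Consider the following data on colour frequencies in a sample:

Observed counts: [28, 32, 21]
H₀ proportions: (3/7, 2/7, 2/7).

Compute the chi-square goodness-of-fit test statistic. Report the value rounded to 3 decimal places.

n = 81; E_i = n·p_i = [34.71, 23.14, 23.14]
χ² = (28−34.71)²/34.71 + (32−23.14)²/23.14 + (21−23.14)²/23.14 = 4.8868
df = 2

test statistic = 4.887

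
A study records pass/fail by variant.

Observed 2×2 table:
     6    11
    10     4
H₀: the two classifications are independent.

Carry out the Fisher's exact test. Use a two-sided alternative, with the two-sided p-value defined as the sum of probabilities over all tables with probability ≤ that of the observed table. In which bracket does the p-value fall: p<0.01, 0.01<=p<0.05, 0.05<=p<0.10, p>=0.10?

p-value bracket: 0.05<=p<0.10

Margins: r₁=17, r₂=14, c₁=16, c₂=15, n=31
p_obs = C(17,6)·C(14,10)/C(31,16); sum pmf over tables with pmf ≤ p_obs
p-value (two-sided) = 0.07317
→ bracket: 0.05<=p<0.10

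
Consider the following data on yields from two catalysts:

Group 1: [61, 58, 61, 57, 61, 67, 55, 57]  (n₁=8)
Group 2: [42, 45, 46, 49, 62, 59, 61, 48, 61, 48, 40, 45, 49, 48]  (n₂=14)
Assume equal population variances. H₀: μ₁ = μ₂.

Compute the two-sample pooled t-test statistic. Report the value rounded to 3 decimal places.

test statistic = 3.340

x̄₁=59.625, s₁=3.739, n₁=8
x̄₂=50.214, s₂=7.392, n₂=14
s_p² = [7·3.739² + 13·7.392²]/20 = 40.4116
SE = √(s_p²·(1/8+1/14)) = 2.8174
t = (59.625−50.214)/2.8174 = 3.3402
df = 20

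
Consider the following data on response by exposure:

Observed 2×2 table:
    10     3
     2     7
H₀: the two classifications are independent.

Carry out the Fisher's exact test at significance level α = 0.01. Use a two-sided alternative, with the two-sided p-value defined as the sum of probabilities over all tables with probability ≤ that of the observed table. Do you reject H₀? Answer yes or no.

Margins: r₁=13, r₂=9, c₁=12, c₂=10, n=22
p_obs = C(13,10)·C(9,2)/C(22,12); sum pmf over tables with pmf ≤ p_obs
p-value (two-sided) = 0.02742
At α=0.01: p ≥ α → fail to reject H₀

reject H₀: no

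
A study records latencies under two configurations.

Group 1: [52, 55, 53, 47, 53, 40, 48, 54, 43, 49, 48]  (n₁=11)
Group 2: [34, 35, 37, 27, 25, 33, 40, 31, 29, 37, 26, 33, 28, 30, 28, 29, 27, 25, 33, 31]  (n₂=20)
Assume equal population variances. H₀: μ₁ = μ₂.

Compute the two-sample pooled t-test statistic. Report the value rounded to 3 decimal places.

x̄₁=49.273, s₁=4.735, n₁=11
x̄₂=30.900, s₂=4.266, n₂=20
s_p² = [10·4.735² + 19·4.266²]/29 = 19.6545
SE = √(s_p²·(1/11+1/20)) = 1.6642
t = (49.273−30.900)/1.6642 = 11.0401
df = 29

test statistic = 11.040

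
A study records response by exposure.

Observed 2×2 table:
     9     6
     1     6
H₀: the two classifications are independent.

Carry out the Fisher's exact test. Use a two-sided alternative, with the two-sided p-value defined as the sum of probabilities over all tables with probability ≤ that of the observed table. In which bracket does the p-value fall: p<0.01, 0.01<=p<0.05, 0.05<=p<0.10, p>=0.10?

p-value bracket: 0.05<=p<0.10

Margins: r₁=15, r₂=7, c₁=10, c₂=12, n=22
p_obs = C(15,9)·C(7,1)/C(22,10); sum pmf over tables with pmf ≤ p_obs
p-value (two-sided) = 0.07430
→ bracket: 0.05<=p<0.10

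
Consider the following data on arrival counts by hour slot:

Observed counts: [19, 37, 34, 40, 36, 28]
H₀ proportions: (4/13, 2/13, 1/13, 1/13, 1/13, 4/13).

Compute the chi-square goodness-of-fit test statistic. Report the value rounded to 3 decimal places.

n = 194; E_i = n·p_i = [59.69, 29.85, 14.92, 14.92, 14.92, 59.69]
χ² = (19−59.69)²/59.69 + (37−29.85)²/29.85 + (34−14.92)²/14.92 + (40−14.92)²/14.92 + (36−14.92)²/14.92 + (28−59.69)²/59.69 = 142.5760
df = 5

test statistic = 142.576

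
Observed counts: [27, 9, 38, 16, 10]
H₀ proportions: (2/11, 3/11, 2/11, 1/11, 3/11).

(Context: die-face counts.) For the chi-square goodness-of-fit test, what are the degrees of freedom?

df = k − 1 = 5 − 1 = 4

degrees of freedom = 4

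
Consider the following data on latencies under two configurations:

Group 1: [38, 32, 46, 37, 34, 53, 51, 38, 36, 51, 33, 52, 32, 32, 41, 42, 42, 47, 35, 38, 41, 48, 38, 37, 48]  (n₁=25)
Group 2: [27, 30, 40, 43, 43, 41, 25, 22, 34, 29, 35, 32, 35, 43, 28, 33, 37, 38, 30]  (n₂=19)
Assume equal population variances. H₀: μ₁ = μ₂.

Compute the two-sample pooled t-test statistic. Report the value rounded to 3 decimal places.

test statistic = 3.444

x̄₁=40.880, s₁=6.803, n₁=25
x̄₂=33.947, s₂=6.355, n₂=19
s_p² = [24·6.803² + 18·6.355²]/42 = 43.7521
SE = √(s_p²·(1/25+1/19)) = 2.0132
t = (40.880−33.947)/2.0132 = 3.4437
df = 42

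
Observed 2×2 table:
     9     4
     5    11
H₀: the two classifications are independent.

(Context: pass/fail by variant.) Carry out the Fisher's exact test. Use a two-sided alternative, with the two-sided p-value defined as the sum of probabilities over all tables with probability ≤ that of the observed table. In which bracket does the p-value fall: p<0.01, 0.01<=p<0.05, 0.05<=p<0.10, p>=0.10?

p-value bracket: 0.05<=p<0.10

Margins: r₁=13, r₂=16, c₁=14, c₂=15, n=29
p_obs = C(13,9)·C(16,5)/C(29,14); sum pmf over tables with pmf ≤ p_obs
p-value (two-sided) = 0.06560
→ bracket: 0.05<=p<0.10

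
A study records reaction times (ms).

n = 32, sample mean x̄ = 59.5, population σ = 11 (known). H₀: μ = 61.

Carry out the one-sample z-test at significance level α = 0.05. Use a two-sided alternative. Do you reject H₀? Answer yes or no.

SE = σ/√n = 11/√32 = 1.9445
z = (x̄−μ₀)/SE = (59.5−61)/1.9445 = -0.7714
p-value (two-sided) = 0.44048
At α=0.05: p ≥ α → fail to reject H₀

reject H₀: no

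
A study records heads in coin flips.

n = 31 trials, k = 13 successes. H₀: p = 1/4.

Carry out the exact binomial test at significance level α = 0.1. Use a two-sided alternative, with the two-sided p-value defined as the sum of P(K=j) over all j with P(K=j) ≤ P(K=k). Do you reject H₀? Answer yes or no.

reject H₀: yes

Exact binomial: n=31, k=13, p₀=1/4=0.2500
P(X=j) = C(n,j)·p₀^j·(1−p₀)^(n−j); p = Σ P(X=j) over j with P(X=j) ≤ P(X=13)
p-value (two-sided) = 0.03730
At α=0.1: p < α → reject H₀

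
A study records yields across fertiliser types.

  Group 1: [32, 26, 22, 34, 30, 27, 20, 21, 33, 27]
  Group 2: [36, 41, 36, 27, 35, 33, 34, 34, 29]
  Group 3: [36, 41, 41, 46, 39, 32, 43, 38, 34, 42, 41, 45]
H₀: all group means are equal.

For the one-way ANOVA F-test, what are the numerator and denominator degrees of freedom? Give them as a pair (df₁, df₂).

k = 3 groups, N = 31 total
df = (k−1, N−k) = (3−1, 31−3) = (2, 28)

degrees of freedom = [2, 28]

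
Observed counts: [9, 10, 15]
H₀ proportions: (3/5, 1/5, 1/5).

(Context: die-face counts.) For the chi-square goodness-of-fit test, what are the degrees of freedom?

df = k − 1 = 3 − 1 = 2

degrees of freedom = 2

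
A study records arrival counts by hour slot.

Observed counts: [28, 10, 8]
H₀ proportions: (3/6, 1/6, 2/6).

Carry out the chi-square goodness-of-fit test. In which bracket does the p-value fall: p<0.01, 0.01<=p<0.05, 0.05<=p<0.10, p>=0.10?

n = 46; E_i = n·p_i = [23.00, 7.67, 15.33]
χ² = (28−23.00)²/23.00 + (10−7.67)²/7.67 + (8−15.33)²/15.33 = 5.3043
df = 2
p-value (upper-tail) = 0.07050
→ bracket: 0.05<=p<0.10

p-value bracket: 0.05<=p<0.10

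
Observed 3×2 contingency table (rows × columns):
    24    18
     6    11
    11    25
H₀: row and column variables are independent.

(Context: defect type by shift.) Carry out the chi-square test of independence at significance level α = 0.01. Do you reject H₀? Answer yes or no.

reject H₀: no

Row totals [42, 17, 36], col totals [41, 54], n=95
χ² = (24−18.13)²/18.13 + (18−23.87)²/23.87 + (6−7.34)²/7.34 + (11−9.66)²/9.66 + (11−15.54)²/15.54 + (25−20.46)²/20.46 = 6.1076
df = 2
p-value (upper-tail) = 0.04718
At α=0.01: p ≥ α → fail to reject H₀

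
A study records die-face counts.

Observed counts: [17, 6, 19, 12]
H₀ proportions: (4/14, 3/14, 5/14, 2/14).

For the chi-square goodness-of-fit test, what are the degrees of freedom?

df = k − 1 = 4 − 1 = 3

degrees of freedom = 3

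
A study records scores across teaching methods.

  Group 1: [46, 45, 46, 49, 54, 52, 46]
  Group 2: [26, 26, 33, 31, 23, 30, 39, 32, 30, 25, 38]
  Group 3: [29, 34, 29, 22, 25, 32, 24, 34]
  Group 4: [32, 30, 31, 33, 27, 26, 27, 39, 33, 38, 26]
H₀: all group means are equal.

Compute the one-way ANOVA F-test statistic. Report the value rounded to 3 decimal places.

test statistic = 30.252

Group means [48.29, 30.27, 28.62, 31.09], grand mean 33.568
SSB = Σnᵢ(x̄ᵢ−x̄)² = 1898.687; SSW = ΣΣ(x−x̄ᵢ)² = 690.394
MSB = 1898.687/3 = 632.8955; MSW = 690.394/33 = 20.9210
F = MSB/MSW = 30.2516
df = (3, 33)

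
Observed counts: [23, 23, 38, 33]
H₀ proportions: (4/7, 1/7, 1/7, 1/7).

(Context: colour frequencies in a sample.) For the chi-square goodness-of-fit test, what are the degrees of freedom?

df = k − 1 = 4 − 1 = 3

degrees of freedom = 3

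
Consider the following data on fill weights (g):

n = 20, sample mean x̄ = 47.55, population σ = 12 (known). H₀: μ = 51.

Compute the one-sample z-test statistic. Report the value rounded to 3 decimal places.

test statistic = -1.286

SE = σ/√n = 12/√20 = 2.6833
z = (x̄−μ₀)/SE = (47.55−51)/2.6833 = -1.2857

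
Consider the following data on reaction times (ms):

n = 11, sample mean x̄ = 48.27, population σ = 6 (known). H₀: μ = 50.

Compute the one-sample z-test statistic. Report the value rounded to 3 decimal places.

SE = σ/√n = 6/√11 = 1.8091
z = (x̄−μ₀)/SE = (48.27−50)/1.8091 = -0.9563

test statistic = -0.956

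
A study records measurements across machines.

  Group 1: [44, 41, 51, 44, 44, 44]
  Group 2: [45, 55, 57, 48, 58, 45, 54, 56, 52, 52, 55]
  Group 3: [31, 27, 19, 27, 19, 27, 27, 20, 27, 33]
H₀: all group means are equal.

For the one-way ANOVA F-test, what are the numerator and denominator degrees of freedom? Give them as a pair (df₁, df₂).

k = 3 groups, N = 27 total
df = (k−1, N−k) = (3−1, 27−3) = (2, 24)

degrees of freedom = [2, 24]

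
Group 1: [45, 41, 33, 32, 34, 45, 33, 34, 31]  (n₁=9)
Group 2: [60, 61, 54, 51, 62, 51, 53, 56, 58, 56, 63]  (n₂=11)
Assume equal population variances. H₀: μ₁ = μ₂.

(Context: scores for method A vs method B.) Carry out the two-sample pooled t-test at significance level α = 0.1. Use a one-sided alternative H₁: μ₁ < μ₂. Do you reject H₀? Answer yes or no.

reject H₀: yes

x̄₁=36.444, s₁=5.615, n₁=9
x̄₂=56.818, s₂=4.309, n₂=11
s_p² = [8·5.615² + 10·4.309²]/18 = 24.3255
SE = √(s_p²·(1/9+1/11)) = 2.2168
t = (36.444−56.818)/2.2168 = -9.1906
df = 18
p-value (one-sided, H₁ less) = 0.00000
At α=0.1: p < α → reject H₀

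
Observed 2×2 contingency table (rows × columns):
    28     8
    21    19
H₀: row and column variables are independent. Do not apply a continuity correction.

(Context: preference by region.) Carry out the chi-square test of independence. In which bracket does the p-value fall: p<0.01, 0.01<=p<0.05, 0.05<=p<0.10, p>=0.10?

Row totals [36, 40], col totals [49, 27], n=76
χ² = (28−23.21)²/23.21 + (8−12.79)²/12.79 + (21−25.79)²/25.79 + (19−14.21)²/14.21 = 5.2856
df = 1
p-value (upper-tail) = 0.02150
→ bracket: 0.01<=p<0.05

p-value bracket: 0.01<=p<0.05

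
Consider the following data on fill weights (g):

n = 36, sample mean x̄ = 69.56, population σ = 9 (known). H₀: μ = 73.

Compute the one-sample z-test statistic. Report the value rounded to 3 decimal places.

SE = σ/√n = 9/√36 = 1.5000
z = (x̄−μ₀)/SE = (69.56−73)/1.5000 = -2.2933

test statistic = -2.293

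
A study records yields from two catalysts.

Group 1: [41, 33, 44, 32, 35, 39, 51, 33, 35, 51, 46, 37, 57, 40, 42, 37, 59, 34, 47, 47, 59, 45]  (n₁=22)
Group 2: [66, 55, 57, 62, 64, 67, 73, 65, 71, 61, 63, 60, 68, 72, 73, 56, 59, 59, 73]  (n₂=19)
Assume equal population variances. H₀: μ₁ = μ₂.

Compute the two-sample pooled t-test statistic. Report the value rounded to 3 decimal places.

test statistic = -9.207

x̄₁=42.909, s₁=8.490, n₁=22
x̄₂=64.421, s₂=6.040, n₂=19
s_p² = [21·8.490² + 18·6.040²]/39 = 55.6526
SE = √(s_p²·(1/22+1/19)) = 2.3364
t = (42.909−64.421)/2.3364 = -9.2073
df = 39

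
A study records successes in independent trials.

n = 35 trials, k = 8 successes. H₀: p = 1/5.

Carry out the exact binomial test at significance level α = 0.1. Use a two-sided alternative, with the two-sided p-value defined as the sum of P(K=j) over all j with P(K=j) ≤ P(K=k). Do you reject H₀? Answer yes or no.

Exact binomial: n=35, k=8, p₀=1/5=0.2000
P(X=j) = C(n,j)·p₀^j·(1−p₀)^(n−j); p = Σ P(X=j) over j with P(X=j) ≤ P(X=8)
p-value (two-sided) = 0.67276
At α=0.1: p ≥ α → fail to reject H₀

reject H₀: no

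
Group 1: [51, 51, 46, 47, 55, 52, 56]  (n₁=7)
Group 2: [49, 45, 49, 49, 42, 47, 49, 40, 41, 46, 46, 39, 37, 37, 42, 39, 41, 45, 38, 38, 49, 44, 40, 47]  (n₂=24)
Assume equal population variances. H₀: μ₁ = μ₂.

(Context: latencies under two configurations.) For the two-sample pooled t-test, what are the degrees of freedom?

df = n₁ + n₂ − 2 = 7 + 24 − 2 = 29

degrees of freedom = 29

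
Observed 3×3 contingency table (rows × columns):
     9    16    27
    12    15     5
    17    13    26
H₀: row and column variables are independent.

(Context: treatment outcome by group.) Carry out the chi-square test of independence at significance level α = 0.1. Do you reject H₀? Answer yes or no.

reject H₀: yes

Row totals [52, 32, 56], col totals [38, 44, 58], n=140
χ² = (9−14.11)²/14.11 + (16−16.34)²/16.34 + (27−21.54)²/21.54 + (12−8.69)²/8.69 + (15−10.06)²/10.06 + (5−13.26)²/13.26 + (17−15.20)²/15.20 + (13−17.60)²/17.60 + (26−23.20)²/23.20 = 13.8330
df = 4
p-value (upper-tail) = 0.00785
At α=0.1: p < α → reject H₀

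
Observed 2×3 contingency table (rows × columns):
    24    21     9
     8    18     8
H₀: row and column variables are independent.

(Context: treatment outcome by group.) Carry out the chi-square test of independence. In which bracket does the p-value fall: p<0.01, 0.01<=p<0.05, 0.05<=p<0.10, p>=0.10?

p-value bracket: p>=0.10

Row totals [54, 34], col totals [32, 39, 17], n=88
χ² = (24−19.64)²/19.64 + (21−23.93)²/23.93 + (9−10.43)²/10.43 + (8−12.36)²/12.36 + (18−15.07)²/15.07 + (8−6.57)²/6.57 = 3.9481
df = 2
p-value (upper-tail) = 0.13890
→ bracket: p>=0.10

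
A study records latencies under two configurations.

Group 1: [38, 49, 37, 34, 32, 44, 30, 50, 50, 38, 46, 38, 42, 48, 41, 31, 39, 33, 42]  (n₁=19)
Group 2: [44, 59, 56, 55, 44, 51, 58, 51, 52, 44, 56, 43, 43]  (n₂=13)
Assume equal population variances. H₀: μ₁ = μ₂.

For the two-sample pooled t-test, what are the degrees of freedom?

degrees of freedom = 30

df = n₁ + n₂ − 2 = 19 + 13 − 2 = 30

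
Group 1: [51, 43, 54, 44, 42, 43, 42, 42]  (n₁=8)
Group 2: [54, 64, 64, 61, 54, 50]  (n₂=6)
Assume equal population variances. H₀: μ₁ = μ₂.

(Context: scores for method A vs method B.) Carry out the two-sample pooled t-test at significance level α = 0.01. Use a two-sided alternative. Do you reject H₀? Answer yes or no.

reject H₀: yes

x̄₁=45.125, s₁=4.673, n₁=8
x̄₂=57.833, s₂=5.947, n₂=6
s_p² = [7·4.673² + 5·5.947²]/12 = 27.4757
SE = √(s_p²·(1/8+1/6)) = 2.8309
t = (45.125−57.833)/2.8309 = -4.4892
df = 12
p-value (two-sided) = 0.00074
At α=0.01: p < α → reject H₀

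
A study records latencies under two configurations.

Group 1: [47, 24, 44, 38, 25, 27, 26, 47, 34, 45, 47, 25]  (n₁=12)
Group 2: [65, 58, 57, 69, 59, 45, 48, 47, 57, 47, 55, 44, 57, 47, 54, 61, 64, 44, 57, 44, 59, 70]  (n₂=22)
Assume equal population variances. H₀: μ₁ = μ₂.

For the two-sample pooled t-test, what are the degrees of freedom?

degrees of freedom = 32

df = n₁ + n₂ − 2 = 12 + 22 − 2 = 32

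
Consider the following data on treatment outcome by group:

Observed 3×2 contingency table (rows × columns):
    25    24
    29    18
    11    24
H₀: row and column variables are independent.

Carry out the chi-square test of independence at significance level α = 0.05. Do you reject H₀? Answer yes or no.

reject H₀: yes

Row totals [49, 47, 35], col totals [65, 66], n=131
χ² = (25−24.31)²/24.31 + (24−24.69)²/24.69 + (29−23.32)²/23.32 + (18−23.68)²/23.68 + (11−17.37)²/17.37 + (24−17.63)²/17.63 = 7.4162
df = 2
p-value (upper-tail) = 0.02452
At α=0.05: p < α → reject H₀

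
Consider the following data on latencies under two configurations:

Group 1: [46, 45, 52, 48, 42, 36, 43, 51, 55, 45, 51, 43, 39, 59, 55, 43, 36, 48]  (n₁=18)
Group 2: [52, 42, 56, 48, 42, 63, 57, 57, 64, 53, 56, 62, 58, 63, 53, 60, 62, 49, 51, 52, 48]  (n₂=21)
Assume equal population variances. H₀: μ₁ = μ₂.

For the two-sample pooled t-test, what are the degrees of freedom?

degrees of freedom = 37

df = n₁ + n₂ − 2 = 18 + 21 − 2 = 37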